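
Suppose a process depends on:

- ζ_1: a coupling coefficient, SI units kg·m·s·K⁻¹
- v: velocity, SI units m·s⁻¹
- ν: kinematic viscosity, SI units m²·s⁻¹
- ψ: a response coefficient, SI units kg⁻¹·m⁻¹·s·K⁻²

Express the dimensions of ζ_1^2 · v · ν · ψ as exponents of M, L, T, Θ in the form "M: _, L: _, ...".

M: 1, L: 4, T: 1, Θ: -4

Collect each base-dimension exponent across the product:
  M: 2·(1) + (0) + (0) + (-1) = 1
  L: 2·(1) + (1) + (2) + (-1) = 4
  T: 2·(1) + (-1) + (-1) + (1) = 1
  Θ: 2·(-1) + (0) + (0) + (-2) = -4
So the dimensions are [M L⁴ T Θ⁻⁴].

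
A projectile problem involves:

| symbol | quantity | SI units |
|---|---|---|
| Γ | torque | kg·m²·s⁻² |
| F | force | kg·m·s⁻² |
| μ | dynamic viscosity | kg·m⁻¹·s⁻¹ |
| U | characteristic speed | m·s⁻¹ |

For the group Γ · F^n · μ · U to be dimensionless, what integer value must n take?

-2

Balance the M exponent: (1)·n from F, plus (1) + (1) + (0) = 2 from the rest, must sum to zero.
n + 2 = 0, so n = -2.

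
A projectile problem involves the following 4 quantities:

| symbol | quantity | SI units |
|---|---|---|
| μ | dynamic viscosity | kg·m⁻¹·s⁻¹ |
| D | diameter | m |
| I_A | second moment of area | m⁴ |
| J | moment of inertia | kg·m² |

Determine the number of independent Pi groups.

There are 4 variables and 3 base dimensions (M, L, T).
The dimension matrix has rank 3.
Independent dimensionless groups: 4 − 3 = 1.

1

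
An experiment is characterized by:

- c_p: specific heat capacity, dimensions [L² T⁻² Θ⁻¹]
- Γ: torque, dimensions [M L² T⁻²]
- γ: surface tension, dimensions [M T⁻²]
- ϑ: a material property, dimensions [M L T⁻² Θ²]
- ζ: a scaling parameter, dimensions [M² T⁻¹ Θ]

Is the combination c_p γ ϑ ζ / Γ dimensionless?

Sum the exponent of each base dimension across the product:
  M: [c_p]_M − [Γ]_M + [γ]_M + [ϑ]_M + [ζ]_M = (0) − (1) + (1) + (1) + (2) = 3
  L: [c_p]_L − [Γ]_L + [γ]_L + [ϑ]_L + [ζ]_L = (2) − (2) + (0) + (1) + (0) = 1
  T: [c_p]_T − [Γ]_T + [γ]_T + [ϑ]_T + [ζ]_T = (-2) − (-2) + (-2) + (-2) + (-1) = -5
  Θ: [c_p]_Θ − [Γ]_Θ + [γ]_Θ + [ϑ]_Θ + [ζ]_Θ = (-1) − (0) + (0) + (2) + (1) = 2
Net dimensions [M³ L T⁻⁵ Θ²] ≠ [1] — not dimensionless.

no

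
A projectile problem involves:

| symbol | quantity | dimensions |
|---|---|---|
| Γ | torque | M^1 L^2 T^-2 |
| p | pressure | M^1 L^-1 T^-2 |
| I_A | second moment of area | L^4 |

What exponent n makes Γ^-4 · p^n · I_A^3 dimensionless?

Balance the M exponent: (1)·n from p, plus −4·(1) + 3·(0) = -4 from the rest, must sum to zero.
n − 4 = 0, so n = 4.

4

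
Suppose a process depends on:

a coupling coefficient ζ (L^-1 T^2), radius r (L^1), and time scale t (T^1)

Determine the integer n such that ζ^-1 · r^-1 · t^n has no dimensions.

2

Balance the T exponent: (1)·n from t, plus −(2) − (0) = -2 from the rest, must sum to zero.
n − 2 = 0, so n = 2.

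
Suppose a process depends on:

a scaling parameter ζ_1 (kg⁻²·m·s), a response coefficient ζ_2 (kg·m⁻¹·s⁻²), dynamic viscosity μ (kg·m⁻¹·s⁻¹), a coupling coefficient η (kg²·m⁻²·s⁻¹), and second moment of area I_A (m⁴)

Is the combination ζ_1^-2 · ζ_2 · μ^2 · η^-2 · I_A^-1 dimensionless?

no

Sum the exponent of each base dimension across the product:
  M: −2·[ζ_1]_M + [ζ_2]_M + 2·[μ]_M − 2·[η]_M − [I_A]_M = −2·(-2) + (1) + 2·(1) − 2·(2) − (0) = 3
  L: −2·[ζ_1]_L + [ζ_2]_L + 2·[μ]_L − 2·[η]_L − [I_A]_L = −2·(1) + (-1) + 2·(-1) − 2·(-2) − (4) = -5
  T: −2·[ζ_1]_T + [ζ_2]_T + 2·[μ]_T − 2·[η]_T − [I_A]_T = −2·(1) + (-2) + 2·(-1) − 2·(-1) − (0) = -4
Net dimensions [M³ L⁻⁵ T⁻⁴] ≠ [1] — not dimensionless.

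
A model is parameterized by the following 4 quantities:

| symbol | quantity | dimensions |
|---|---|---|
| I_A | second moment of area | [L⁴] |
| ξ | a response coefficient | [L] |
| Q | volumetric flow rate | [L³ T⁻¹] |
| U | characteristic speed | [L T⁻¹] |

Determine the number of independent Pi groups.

There are 4 variables and 2 base dimensions (L, T).
The dimension matrix has rank 2.
Independent dimensionless groups: 4 − 2 = 2.

2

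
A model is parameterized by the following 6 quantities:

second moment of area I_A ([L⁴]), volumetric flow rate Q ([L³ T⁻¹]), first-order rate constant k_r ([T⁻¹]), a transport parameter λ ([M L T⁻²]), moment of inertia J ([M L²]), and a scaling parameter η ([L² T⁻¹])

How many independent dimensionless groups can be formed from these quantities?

3

There are 6 variables and 3 base dimensions (M, L, T).
The dimension matrix has rank 3.
Independent dimensionless groups: 6 − 3 = 3.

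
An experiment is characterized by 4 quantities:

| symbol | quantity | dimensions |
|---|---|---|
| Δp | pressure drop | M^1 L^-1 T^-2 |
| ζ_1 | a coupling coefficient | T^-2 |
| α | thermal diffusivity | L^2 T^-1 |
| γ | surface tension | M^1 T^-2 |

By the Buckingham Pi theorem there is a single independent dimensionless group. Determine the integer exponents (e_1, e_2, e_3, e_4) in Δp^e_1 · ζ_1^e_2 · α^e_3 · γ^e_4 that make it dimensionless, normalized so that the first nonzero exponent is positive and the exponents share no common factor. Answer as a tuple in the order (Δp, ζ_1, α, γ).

(4, -1, 2, -4)

M: e_1·(1) + e_2·(0) + e_3·(0) + e_4·(1) = 0
L: e_1·(-1) + e_2·(0) + e_3·(2) + e_4·(0) = 0
T: e_1·(-2) + e_2·(-2) + e_3·(-1) + e_4·(-2) = 0
Solving this homogeneous linear system for the smallest-integer solution (first nonzero entry positive) gives (4, -1, 2, -4).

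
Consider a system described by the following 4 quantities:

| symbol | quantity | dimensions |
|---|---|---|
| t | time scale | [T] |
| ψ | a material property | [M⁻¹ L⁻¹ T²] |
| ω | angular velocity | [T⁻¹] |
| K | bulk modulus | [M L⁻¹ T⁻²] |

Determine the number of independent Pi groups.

There are 4 variables and 3 base dimensions (M, L, T).
The dimension matrix has rank 3.
Independent dimensionless groups: 4 − 3 = 1.

1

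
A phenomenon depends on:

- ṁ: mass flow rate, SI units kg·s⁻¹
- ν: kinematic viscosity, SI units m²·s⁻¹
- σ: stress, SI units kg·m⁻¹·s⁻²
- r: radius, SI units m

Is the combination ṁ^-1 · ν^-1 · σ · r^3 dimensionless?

Sum the exponent of each base dimension across the product:
  M: −[ṁ]_M − [ν]_M + [σ]_M + 3·[r]_M = −(1) − (0) + (1) + 3·(0) = 0
  L: −[ṁ]_L − [ν]_L + [σ]_L + 3·[r]_L = −(0) − (2) + (-1) + 3·(1) = 0
  T: −[ṁ]_T − [ν]_T + [σ]_T + 3·[r]_T = −(-1) − (-1) + (-2) + 3·(0) = 0
  Θ: −[ṁ]_Θ − [ν]_Θ + [σ]_Θ + 3·[r]_Θ = −(0) − (0) + (0) + 3·(0) = 0
All base exponents vanish — dimensionless.

yes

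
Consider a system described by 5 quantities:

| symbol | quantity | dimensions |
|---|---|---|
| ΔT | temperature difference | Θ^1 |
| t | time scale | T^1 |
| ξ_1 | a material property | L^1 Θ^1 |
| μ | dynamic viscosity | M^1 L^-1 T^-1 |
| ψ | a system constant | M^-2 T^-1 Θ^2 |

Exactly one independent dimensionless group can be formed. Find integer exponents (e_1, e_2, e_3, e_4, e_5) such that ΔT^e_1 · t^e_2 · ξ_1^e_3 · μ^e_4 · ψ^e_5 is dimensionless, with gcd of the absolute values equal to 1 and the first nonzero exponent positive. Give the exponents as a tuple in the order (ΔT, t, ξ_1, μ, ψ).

(4, -3, -2, -2, -1)

M: e_1·(0) + e_2·(0) + e_3·(0) + e_4·(1) + e_5·(-2) = 0
L: e_1·(0) + e_2·(0) + e_3·(1) + e_4·(-1) + e_5·(0) = 0
T: e_1·(0) + e_2·(1) + e_3·(0) + e_4·(-1) + e_5·(-1) = 0
Θ: e_1·(1) + e_2·(0) + e_3·(1) + e_4·(0) + e_5·(2) = 0
Solving this homogeneous linear system for the smallest-integer solution (first nonzero entry positive) gives (4, -3, -2, -2, -1).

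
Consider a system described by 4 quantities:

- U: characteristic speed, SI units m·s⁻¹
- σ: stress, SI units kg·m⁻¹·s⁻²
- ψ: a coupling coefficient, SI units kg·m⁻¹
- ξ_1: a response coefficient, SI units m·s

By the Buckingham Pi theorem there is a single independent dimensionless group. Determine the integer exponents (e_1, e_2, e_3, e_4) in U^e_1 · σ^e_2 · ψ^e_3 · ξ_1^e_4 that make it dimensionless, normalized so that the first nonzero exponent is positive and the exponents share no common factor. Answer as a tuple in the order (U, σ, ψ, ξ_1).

M: e_1·(0) + e_2·(1) + e_3·(1) + e_4·(0) = 0
L: e_1·(1) + e_2·(-1) + e_3·(-1) + e_4·(1) = 0
T: e_1·(-1) + e_2·(-2) + e_3·(0) + e_4·(1) = 0
Solving this homogeneous linear system for the smallest-integer solution (first nonzero entry positive) gives (1, -1, 1, -1).

(1, -1, 1, -1)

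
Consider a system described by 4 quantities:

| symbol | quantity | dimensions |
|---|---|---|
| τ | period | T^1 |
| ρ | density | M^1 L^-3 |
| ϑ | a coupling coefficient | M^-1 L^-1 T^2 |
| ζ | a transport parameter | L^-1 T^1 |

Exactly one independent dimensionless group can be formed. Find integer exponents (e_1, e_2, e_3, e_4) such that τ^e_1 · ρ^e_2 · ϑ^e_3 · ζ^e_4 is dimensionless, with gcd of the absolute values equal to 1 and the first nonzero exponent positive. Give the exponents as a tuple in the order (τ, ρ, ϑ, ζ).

M: e_1·(0) + e_2·(1) + e_3·(-1) + e_4·(0) = 0
L: e_1·(0) + e_2·(-3) + e_3·(-1) + e_4·(-1) = 0
T: e_1·(1) + e_2·(0) + e_3·(2) + e_4·(1) = 0
Solving this homogeneous linear system for the smallest-integer solution (first nonzero entry positive) gives (2, 1, 1, -4).

(2, 1, 1, -4)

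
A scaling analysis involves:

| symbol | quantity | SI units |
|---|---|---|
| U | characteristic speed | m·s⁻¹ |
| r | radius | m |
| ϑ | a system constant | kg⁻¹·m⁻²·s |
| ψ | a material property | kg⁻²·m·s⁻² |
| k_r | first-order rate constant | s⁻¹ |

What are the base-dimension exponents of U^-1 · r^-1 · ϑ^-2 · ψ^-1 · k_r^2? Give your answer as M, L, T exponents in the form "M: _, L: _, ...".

M: 4, L: 1, T: -1

Collect each base-dimension exponent across the product:
  M: −(0) − (0) − 2·(-1) − (-2) + 2·(0) = 4
  L: −(1) − (1) − 2·(-2) − (1) + 2·(0) = 1
  T: −(-1) − (0) − 2·(1) − (-2) + 2·(-1) = -1
So the dimensions are [M⁴ L T⁻¹].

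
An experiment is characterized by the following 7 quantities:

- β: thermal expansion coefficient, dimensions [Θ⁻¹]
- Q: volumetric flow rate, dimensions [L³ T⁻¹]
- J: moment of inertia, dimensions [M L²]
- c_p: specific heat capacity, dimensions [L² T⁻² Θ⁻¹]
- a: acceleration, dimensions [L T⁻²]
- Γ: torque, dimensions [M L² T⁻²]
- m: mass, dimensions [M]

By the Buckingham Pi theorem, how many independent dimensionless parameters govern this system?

3

There are 7 variables and 4 base dimensions (M, L, T, Θ).
The dimension matrix has rank 4.
Independent dimensionless groups: 7 − 4 = 3.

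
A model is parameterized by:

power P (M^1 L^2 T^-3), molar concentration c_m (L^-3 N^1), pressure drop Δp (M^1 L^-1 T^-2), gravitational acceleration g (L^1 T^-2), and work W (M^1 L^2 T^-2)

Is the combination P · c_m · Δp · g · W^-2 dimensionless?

Sum the exponent of each base dimension across the product:
  M: [P]_M + [c_m]_M + [Δp]_M + [g]_M − 2·[W]_M = (1) + (0) + (1) + (0) − 2·(1) = 0
  L: [P]_L + [c_m]_L + [Δp]_L + [g]_L − 2·[W]_L = (2) + (-3) + (-1) + (1) − 2·(2) = -5
  T: [P]_T + [c_m]_T + [Δp]_T + [g]_T − 2·[W]_T = (-3) + (0) + (-2) + (-2) − 2·(-2) = -3
  N: [P]_N + [c_m]_N + [Δp]_N + [g]_N − 2·[W]_N = (0) + (1) + (0) + (0) − 2·(0) = 1
Net dimensions [L⁻⁵ T⁻³ N] ≠ [1] — not dimensionless.

no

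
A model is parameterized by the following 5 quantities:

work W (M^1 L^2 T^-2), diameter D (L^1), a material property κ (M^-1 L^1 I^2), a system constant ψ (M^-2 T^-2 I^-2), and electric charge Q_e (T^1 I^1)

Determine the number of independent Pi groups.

There are 5 variables and 4 base dimensions (M, L, T, I).
The dimension matrix has rank 4.
Independent dimensionless groups: 5 − 4 = 1.

1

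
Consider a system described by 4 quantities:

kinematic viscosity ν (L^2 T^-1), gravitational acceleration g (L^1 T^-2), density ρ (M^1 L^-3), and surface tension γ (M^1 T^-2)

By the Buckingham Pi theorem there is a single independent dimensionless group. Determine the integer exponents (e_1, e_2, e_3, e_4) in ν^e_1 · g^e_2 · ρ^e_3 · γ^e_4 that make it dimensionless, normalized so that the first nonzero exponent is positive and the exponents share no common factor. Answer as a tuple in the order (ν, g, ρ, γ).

(4, 1, 3, -3)

M: e_1·(0) + e_2·(0) + e_3·(1) + e_4·(1) = 0
L: e_1·(2) + e_2·(1) + e_3·(-3) + e_4·(0) = 0
T: e_1·(-1) + e_2·(-2) + e_3·(0) + e_4·(-2) = 0
Solving this homogeneous linear system for the smallest-integer solution (first nonzero entry positive) gives (4, 1, 3, -3).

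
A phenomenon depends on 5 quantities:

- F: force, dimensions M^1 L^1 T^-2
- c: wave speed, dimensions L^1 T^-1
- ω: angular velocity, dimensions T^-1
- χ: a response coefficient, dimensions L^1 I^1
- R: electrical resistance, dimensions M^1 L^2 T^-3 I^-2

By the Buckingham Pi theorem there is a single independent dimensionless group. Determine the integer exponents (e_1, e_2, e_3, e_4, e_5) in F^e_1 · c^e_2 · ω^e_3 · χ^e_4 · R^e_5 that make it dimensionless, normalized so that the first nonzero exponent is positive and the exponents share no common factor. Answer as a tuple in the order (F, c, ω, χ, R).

(1, 3, -2, -2, -1)

M: e_1·(1) + e_2·(0) + e_3·(0) + e_4·(0) + e_5·(1) = 0
L: e_1·(1) + e_2·(1) + e_3·(0) + e_4·(1) + e_5·(2) = 0
T: e_1·(-2) + e_2·(-1) + e_3·(-1) + e_4·(0) + e_5·(-3) = 0
I: e_1·(0) + e_2·(0) + e_3·(0) + e_4·(1) + e_5·(-2) = 0
Solving this homogeneous linear system for the smallest-integer solution (first nonzero entry positive) gives (1, 3, -2, -2, -1).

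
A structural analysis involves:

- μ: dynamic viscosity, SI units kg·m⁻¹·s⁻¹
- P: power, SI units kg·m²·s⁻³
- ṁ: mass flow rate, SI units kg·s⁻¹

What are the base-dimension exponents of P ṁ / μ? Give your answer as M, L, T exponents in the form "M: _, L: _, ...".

Collect each base-dimension exponent across the product:
  M: −(1) + (1) + (1) = 1
  L: −(-1) + (2) + (0) = 3
  T: −(-1) + (-3) + (-1) = -3
So the dimensions are [M L³ T⁻³].

M: 1, L: 3, T: -3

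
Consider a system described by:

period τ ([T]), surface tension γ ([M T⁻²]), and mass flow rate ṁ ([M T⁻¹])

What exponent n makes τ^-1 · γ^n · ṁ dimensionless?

Balance the M exponent: (1)·n from γ, plus −(0) + (1) = 1 from the rest, must sum to zero.
n + 1 = 0, so n = -1.

-1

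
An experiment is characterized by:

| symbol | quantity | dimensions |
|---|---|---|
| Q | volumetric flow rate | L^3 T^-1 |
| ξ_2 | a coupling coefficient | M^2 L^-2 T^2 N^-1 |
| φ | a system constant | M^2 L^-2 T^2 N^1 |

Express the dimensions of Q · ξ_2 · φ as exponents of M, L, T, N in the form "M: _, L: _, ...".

Collect each base-dimension exponent across the product:
  M: (0) + (2) + (2) = 4
  L: (3) + (-2) + (-2) = -1
  T: (-1) + (2) + (2) = 3
  N: (0) + (-1) + (1) = 0
So the dimensions are [M⁴ L⁻¹ T³].

M: 4, L: -1, T: 3, N: 0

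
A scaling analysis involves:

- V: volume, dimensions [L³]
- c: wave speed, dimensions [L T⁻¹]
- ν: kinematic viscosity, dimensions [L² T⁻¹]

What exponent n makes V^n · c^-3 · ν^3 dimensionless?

Balance the L exponent: (3)·n from V, plus −3·(1) + 3·(2) = 3 from the rest, must sum to zero.
3n + 3 = 0, so n = -1.

-1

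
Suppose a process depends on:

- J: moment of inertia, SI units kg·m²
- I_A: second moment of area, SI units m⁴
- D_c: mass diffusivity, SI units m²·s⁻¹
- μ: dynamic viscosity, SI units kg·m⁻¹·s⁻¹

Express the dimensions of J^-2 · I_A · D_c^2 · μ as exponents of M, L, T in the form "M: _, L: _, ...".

Collect each base-dimension exponent across the product:
  M: −2·(1) + (0) + 2·(0) + (1) = -1
  L: −2·(2) + (4) + 2·(2) + (-1) = 3
  T: −2·(0) + (0) + 2·(-1) + (-1) = -3
So the dimensions are [M⁻¹ L³ T⁻³].

M: -1, L: 3, T: -3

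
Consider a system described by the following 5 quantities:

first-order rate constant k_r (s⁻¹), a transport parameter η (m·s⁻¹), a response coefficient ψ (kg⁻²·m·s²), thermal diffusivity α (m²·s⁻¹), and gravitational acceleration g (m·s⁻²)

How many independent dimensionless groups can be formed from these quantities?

2

There are 5 variables and 3 base dimensions (M, L, T).
The dimension matrix has rank 3.
Independent dimensionless groups: 5 − 3 = 2.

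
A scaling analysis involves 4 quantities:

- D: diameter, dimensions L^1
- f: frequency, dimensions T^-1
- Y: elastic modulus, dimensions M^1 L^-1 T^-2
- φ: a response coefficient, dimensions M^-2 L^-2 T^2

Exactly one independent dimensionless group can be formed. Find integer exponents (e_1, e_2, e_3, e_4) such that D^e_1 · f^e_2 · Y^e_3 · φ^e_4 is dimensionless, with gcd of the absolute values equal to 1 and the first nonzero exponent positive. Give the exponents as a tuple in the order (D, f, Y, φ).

M: e_1·(0) + e_2·(0) + e_3·(1) + e_4·(-2) = 0
L: e_1·(1) + e_2·(0) + e_3·(-1) + e_4·(-2) = 0
T: e_1·(0) + e_2·(-1) + e_3·(-2) + e_4·(2) = 0
Solving this homogeneous linear system for the smallest-integer solution (first nonzero entry positive) gives (4, -2, 2, 1).

(4, -2, 2, 1)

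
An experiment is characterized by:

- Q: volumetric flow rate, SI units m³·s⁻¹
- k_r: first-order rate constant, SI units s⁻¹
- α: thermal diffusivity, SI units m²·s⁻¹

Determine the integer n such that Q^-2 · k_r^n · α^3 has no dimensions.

Balance the T exponent: (-1)·n from k_r, plus −2·(-1) + 3·(-1) = -1 from the rest, must sum to zero.
−n − 1 = 0, so n = -1.

-1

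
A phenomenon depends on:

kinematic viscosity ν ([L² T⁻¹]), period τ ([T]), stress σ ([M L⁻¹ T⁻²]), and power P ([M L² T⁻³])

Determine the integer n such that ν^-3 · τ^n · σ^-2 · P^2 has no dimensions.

-1

Balance the T exponent: (1)·n from τ, plus −3·(-1) − 2·(-2) + 2·(-3) = 1 from the rest, must sum to zero.
n + 1 = 0, so n = -1.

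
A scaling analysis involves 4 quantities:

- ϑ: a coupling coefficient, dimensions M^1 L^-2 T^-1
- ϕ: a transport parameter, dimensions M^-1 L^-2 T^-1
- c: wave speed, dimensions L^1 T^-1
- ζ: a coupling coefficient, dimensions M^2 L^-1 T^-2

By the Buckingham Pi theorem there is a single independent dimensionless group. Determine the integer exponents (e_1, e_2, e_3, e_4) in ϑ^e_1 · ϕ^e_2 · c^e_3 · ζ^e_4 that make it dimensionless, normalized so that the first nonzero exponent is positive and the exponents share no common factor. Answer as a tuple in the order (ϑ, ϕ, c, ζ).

(3, -1, 2, -2)

M: e_1·(1) + e_2·(-1) + e_3·(0) + e_4·(2) = 0
L: e_1·(-2) + e_2·(-2) + e_3·(1) + e_4·(-1) = 0
T: e_1·(-1) + e_2·(-1) + e_3·(-1) + e_4·(-2) = 0
Solving this homogeneous linear system for the smallest-integer solution (first nonzero entry positive) gives (3, -1, 2, -2).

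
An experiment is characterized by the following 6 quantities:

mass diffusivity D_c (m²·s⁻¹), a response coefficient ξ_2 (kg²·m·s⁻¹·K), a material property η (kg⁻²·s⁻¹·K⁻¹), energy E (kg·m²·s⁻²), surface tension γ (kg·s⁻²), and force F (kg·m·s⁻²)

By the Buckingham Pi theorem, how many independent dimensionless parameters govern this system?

2

There are 6 variables and 4 base dimensions (M, L, T, Θ).
The dimension matrix has rank 4.
Independent dimensionless groups: 6 − 4 = 2.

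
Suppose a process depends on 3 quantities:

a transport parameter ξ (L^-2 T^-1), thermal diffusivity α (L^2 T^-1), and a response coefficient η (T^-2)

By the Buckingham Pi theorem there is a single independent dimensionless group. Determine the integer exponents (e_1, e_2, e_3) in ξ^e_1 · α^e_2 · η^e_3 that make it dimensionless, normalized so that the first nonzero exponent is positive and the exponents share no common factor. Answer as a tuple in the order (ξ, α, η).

L: e_1·(-2) + e_2·(2) + e_3·(0) = 0
T: e_1·(-1) + e_2·(-1) + e_3·(-2) = 0
Solving this homogeneous linear system for the smallest-integer solution (first nonzero entry positive) gives (1, 1, -1).

(1, 1, -1)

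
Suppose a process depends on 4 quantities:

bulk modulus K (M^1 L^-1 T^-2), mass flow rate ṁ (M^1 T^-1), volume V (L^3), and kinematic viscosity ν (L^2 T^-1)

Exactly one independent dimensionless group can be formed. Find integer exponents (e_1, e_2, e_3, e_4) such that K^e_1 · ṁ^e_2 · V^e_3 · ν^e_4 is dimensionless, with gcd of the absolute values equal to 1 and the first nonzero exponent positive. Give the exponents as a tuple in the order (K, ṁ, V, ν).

(1, -1, 1, -1)

M: e_1·(1) + e_2·(1) + e_3·(0) + e_4·(0) = 0
L: e_1·(-1) + e_2·(0) + e_3·(3) + e_4·(2) = 0
T: e_1·(-2) + e_2·(-1) + e_3·(0) + e_4·(-1) = 0
Solving this homogeneous linear system for the smallest-integer solution (first nonzero entry positive) gives (1, -1, 1, -1).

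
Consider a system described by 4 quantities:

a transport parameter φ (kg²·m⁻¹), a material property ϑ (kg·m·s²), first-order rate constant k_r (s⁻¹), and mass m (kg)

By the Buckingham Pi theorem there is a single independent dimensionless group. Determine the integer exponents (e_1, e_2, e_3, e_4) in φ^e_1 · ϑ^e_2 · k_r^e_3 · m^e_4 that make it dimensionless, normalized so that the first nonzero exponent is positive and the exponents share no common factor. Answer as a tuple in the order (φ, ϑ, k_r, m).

(1, 1, 2, -3)

M: e_1·(2) + e_2·(1) + e_3·(0) + e_4·(1) = 0
L: e_1·(-1) + e_2·(1) + e_3·(0) + e_4·(0) = 0
T: e_1·(0) + e_2·(2) + e_3·(-1) + e_4·(0) = 0
Solving this homogeneous linear system for the smallest-integer solution (first nonzero entry positive) gives (1, 1, 2, -3).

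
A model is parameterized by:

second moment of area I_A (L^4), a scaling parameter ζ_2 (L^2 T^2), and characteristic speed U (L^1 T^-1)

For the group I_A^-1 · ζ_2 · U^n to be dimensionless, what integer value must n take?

Balance the L exponent: (1)·n from U, plus −(4) + (2) = -2 from the rest, must sum to zero.
n − 2 = 0, so n = 2.

2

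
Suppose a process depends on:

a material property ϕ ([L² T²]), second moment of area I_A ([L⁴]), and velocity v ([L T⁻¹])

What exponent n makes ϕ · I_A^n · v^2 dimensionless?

Balance the L exponent: (4)·n from I_A, plus (2) + 2·(1) = 4 from the rest, must sum to zero.
4n + 4 = 0, so n = -1.

-1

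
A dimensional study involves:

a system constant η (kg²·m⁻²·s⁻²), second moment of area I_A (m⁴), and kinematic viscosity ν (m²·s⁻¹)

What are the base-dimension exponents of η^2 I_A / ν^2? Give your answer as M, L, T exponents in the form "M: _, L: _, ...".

Collect each base-dimension exponent across the product:
  M: 2·(2) + (0) − 2·(0) = 4
  L: 2·(-2) + (4) − 2·(2) = -4
  T: 2·(-2) + (0) − 2·(-1) = -2
So the dimensions are [M⁴ L⁻⁴ T⁻²].

M: 4, L: -4, T: -2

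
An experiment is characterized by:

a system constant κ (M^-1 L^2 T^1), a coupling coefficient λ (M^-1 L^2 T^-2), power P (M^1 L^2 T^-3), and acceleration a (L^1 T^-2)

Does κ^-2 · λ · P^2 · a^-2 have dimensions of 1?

no

Sum the exponent of each base dimension across the product:
  M: −2·[κ]_M + [λ]_M + 2·[P]_M − 2·[a]_M = −2·(-1) + (-1) + 2·(1) − 2·(0) = 3
  L: −2·[κ]_L + [λ]_L + 2·[P]_L − 2·[a]_L = −2·(2) + (2) + 2·(2) − 2·(1) = 0
  T: −2·[κ]_T + [λ]_T + 2·[P]_T − 2·[a]_T = −2·(1) + (-2) + 2·(-3) − 2·(-2) = -6
Net dimensions [M³ T⁻⁶] ≠ [1] — not dimensionless.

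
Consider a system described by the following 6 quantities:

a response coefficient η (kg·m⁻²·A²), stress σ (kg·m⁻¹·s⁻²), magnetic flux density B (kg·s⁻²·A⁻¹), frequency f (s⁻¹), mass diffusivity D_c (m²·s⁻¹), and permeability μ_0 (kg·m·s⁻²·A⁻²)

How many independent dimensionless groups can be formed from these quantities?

There are 6 variables and 4 base dimensions (M, L, T, I).
The dimension matrix has rank 4.
Independent dimensionless groups: 6 − 4 = 2.

2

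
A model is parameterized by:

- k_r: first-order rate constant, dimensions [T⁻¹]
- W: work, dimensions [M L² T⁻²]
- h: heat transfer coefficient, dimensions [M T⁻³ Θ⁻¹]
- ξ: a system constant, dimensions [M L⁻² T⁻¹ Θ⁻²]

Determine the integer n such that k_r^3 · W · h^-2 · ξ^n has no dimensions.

Balance the M exponent: (1)·n from ξ, plus 3·(0) + (1) − 2·(1) = -1 from the rest, must sum to zero.
n − 1 = 0, so n = 1.

1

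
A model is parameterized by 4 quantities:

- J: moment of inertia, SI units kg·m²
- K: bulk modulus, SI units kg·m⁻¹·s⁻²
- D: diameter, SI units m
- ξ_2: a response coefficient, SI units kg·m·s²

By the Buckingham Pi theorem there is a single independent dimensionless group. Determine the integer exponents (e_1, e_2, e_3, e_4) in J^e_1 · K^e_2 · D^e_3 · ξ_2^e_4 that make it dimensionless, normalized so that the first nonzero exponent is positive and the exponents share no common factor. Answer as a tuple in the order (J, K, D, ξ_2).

(2, -1, -4, -1)

M: e_1·(1) + e_2·(1) + e_3·(0) + e_4·(1) = 0
L: e_1·(2) + e_2·(-1) + e_3·(1) + e_4·(1) = 0
T: e_1·(0) + e_2·(-2) + e_3·(0) + e_4·(2) = 0
Solving this homogeneous linear system for the smallest-integer solution (first nonzero entry positive) gives (2, -1, -4, -1).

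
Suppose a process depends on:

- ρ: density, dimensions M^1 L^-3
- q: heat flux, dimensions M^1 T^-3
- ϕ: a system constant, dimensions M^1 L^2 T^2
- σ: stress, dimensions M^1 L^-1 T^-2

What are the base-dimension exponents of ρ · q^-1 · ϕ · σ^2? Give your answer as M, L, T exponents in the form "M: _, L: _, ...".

Collect each base-dimension exponent across the product:
  M: (1) − (1) + (1) + 2·(1) = 3
  L: (-3) − (0) + (2) + 2·(-1) = -3
  T: (0) − (-3) + (2) + 2·(-2) = 1
So the dimensions are [M³ L⁻³ T].

M: 3, L: -3, T: 1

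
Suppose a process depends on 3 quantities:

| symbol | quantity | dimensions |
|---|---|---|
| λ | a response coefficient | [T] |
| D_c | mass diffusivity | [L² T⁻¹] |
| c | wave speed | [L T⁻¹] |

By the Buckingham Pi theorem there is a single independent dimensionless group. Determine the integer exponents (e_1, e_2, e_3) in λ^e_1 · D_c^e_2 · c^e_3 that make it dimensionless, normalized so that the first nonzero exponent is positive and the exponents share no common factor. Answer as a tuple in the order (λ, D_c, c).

(1, -1, 2)

L: e_1·(0) + e_2·(2) + e_3·(1) = 0
T: e_1·(1) + e_2·(-1) + e_3·(-1) = 0
Solving this homogeneous linear system for the smallest-integer solution (first nonzero entry positive) gives (1, -1, 2).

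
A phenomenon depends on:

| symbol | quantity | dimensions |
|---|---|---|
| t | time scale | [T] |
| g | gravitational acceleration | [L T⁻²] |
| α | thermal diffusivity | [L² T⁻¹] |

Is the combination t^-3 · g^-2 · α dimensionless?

Sum the exponent of each base dimension across the product:
  M: −3·[t]_M − 2·[g]_M + [α]_M = −3·(0) − 2·(0) + (0) = 0
  L: −3·[t]_L − 2·[g]_L + [α]_L = −3·(0) − 2·(1) + (2) = 0
  T: −3·[t]_T − 2·[g]_T + [α]_T = −3·(1) − 2·(-2) + (-1) = 0
  I: −3·[t]_I − 2·[g]_I + [α]_I = −3·(0) − 2·(0) + (0) = 0
All base exponents vanish — dimensionless.

yes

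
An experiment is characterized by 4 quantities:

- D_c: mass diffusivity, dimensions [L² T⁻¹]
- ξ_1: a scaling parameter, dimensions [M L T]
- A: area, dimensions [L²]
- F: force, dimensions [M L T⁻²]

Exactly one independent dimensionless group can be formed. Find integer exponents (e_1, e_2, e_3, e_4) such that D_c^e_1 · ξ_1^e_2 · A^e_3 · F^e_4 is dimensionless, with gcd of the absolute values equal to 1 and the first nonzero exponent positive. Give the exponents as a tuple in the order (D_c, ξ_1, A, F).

M: e_1·(0) + e_2·(1) + e_3·(0) + e_4·(1) = 0
L: e_1·(2) + e_2·(1) + e_3·(2) + e_4·(1) = 0
T: e_1·(-1) + e_2·(1) + e_3·(0) + e_4·(-2) = 0
Solving this homogeneous linear system for the smallest-integer solution (first nonzero entry positive) gives (3, 1, -3, -1).

(3, 1, -3, -1)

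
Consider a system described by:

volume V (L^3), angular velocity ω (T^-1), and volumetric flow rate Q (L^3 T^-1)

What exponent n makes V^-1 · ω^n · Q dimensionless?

Balance the T exponent: (-1)·n from ω, plus −(0) + (-1) = -1 from the rest, must sum to zero.
−n − 1 = 0, so n = -1.

-1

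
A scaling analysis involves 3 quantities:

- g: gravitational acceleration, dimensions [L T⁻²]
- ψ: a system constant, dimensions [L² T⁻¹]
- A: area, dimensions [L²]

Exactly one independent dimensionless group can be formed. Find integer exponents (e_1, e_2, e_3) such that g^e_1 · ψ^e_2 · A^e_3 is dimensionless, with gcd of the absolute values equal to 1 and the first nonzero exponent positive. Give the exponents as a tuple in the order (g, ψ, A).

(2, -4, 3)

L: e_1·(1) + e_2·(2) + e_3·(2) = 0
T: e_1·(-2) + e_2·(-1) + e_3·(0) = 0
Solving this homogeneous linear system for the smallest-integer solution (first nonzero entry positive) gives (2, -4, 3).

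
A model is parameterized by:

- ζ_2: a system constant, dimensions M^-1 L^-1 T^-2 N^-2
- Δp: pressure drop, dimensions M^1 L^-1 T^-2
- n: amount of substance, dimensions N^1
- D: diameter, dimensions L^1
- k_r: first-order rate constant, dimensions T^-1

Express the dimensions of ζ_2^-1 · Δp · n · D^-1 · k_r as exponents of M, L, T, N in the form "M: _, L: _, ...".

Collect each base-dimension exponent across the product:
  M: −(-1) + (1) + (0) − (0) + (0) = 2
  L: −(-1) + (-1) + (0) − (1) + (0) = -1
  T: −(-2) + (-2) + (0) − (0) + (-1) = -1
  N: −(-2) + (0) + (1) − (0) + (0) = 3
So the dimensions are [M² L⁻¹ T⁻¹ N³].

M: 2, L: -1, T: -1, N: 3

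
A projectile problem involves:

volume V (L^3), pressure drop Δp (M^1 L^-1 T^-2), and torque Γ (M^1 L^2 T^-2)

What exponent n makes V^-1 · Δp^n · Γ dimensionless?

-1

Balance the M exponent: (1)·n from Δp, plus −(0) + (1) = 1 from the rest, must sum to zero.
n + 1 = 0, so n = -1.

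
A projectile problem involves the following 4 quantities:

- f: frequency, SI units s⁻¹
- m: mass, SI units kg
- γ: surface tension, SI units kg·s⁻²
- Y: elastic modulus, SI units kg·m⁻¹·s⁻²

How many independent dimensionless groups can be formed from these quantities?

There are 4 variables and 3 base dimensions (M, L, T).
The dimension matrix has rank 3.
Independent dimensionless groups: 4 − 3 = 1.

1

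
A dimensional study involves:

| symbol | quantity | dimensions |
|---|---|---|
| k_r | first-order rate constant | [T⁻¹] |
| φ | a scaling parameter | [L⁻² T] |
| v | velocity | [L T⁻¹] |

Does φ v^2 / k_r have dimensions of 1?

Sum the exponent of each base dimension across the product:
  L: −[k_r]_L + [φ]_L + 2·[v]_L = −(0) + (-2) + 2·(1) = 0
  T: −[k_r]_T + [φ]_T + 2·[v]_T = −(-1) + (1) + 2·(-1) = 0
All base exponents vanish — dimensionless.

yes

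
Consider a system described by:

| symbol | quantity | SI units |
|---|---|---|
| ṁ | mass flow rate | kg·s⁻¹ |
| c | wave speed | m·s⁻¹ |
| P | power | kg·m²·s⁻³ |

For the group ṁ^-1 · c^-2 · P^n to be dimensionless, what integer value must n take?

Balance the M exponent: (1)·n from P, plus −(1) − 2·(0) = -1 from the rest, must sum to zero.
n − 1 = 0, so n = 1.

1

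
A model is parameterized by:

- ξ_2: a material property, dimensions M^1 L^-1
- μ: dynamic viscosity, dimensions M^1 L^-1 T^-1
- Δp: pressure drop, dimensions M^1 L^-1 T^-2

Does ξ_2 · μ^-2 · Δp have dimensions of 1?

Sum the exponent of each base dimension across the product:
  M: [ξ_2]_M − 2·[μ]_M + [Δp]_M = (1) − 2·(1) + (1) = 0
  L: [ξ_2]_L − 2·[μ]_L + [Δp]_L = (-1) − 2·(-1) + (-1) = 0
  T: [ξ_2]_T − 2·[μ]_T + [Δp]_T = (0) − 2·(-1) + (-2) = 0
  Θ: [ξ_2]_Θ − 2·[μ]_Θ + [Δp]_Θ = (0) − 2·(0) + (0) = 0
All base exponents vanish — dimensionless.

yes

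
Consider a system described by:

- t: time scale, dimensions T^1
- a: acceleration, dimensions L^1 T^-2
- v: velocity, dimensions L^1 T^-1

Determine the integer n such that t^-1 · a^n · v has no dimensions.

-1

Balance the L exponent: (1)·n from a, plus −(0) + (1) = 1 from the rest, must sum to zero.
n + 1 = 0, so n = -1.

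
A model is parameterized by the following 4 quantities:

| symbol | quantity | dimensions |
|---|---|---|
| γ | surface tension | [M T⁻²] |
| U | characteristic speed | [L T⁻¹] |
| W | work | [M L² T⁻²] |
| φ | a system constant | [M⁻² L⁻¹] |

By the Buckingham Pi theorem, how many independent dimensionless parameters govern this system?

1

There are 4 variables and 3 base dimensions (M, L, T).
The dimension matrix has rank 3.
Independent dimensionless groups: 4 − 3 = 1.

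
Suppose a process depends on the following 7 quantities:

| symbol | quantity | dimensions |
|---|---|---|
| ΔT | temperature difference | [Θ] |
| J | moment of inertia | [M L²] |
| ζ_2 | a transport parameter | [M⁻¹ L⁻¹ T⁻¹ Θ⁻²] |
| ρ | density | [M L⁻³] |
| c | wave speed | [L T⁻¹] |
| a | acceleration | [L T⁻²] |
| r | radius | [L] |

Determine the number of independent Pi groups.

3

There are 7 variables and 4 base dimensions (M, L, T, Θ).
The dimension matrix has rank 4.
Independent dimensionless groups: 7 − 4 = 3.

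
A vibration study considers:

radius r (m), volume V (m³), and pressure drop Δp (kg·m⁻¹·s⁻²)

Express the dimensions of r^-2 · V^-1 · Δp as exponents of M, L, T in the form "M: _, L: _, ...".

M: 1, L: -6, T: -2

Collect each base-dimension exponent across the product:
  M: −2·(0) − (0) + (1) = 1
  L: −2·(1) − (3) + (-1) = -6
  T: −2·(0) − (0) + (-2) = -2
So the dimensions are [M L⁻⁶ T⁻²].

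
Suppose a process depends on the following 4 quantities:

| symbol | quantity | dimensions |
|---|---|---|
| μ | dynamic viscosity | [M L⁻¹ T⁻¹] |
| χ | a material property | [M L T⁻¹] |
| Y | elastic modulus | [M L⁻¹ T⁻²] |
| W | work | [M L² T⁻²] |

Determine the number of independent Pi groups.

There are 4 variables and 3 base dimensions (M, L, T).
The dimension matrix has rank 3.
Independent dimensionless groups: 4 − 3 = 1.

1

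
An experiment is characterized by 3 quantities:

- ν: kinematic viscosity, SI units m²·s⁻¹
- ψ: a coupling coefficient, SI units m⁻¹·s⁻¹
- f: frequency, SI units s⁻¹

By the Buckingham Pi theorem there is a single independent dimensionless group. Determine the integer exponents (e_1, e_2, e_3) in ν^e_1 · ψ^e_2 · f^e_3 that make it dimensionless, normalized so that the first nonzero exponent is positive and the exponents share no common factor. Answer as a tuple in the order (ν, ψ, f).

L: e_1·(2) + e_2·(-1) + e_3·(0) = 0
T: e_1·(-1) + e_2·(-1) + e_3·(-1) = 0
Solving this homogeneous linear system for the smallest-integer solution (first nonzero entry positive) gives (1, 2, -3).

(1, 2, -3)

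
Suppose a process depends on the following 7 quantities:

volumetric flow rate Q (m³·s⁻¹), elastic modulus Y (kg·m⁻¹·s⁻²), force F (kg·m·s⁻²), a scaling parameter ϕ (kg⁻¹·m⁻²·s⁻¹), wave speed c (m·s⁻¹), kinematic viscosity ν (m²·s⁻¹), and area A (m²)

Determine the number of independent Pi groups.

There are 7 variables and 3 base dimensions (M, L, T).
The dimension matrix has rank 3.
Independent dimensionless groups: 7 − 3 = 4.

4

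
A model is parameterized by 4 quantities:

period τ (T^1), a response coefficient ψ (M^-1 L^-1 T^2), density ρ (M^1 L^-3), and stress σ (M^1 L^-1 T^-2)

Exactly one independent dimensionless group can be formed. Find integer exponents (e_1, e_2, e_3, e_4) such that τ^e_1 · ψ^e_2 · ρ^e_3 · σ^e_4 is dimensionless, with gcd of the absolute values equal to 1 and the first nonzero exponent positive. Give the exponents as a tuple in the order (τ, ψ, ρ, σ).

M: e_1·(0) + e_2·(-1) + e_3·(1) + e_4·(1) = 0
L: e_1·(0) + e_2·(-1) + e_3·(-3) + e_4·(-1) = 0
T: e_1·(1) + e_2·(2) + e_3·(0) + e_4·(-2) = 0
Solving this homogeneous linear system for the smallest-integer solution (first nonzero entry positive) gives (2, 1, -1, 2).

(2, 1, -1, 2)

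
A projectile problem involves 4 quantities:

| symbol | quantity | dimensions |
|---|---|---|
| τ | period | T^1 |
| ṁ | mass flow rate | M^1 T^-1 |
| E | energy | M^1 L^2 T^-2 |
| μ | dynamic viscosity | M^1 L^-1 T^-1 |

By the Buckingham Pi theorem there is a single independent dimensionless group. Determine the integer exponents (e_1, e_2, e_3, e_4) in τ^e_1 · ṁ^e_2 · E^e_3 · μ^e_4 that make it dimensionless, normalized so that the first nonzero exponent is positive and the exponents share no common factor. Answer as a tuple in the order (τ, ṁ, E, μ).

(1, -3, 1, 2)

M: e_1·(0) + e_2·(1) + e_3·(1) + e_4·(1) = 0
L: e_1·(0) + e_2·(0) + e_3·(2) + e_4·(-1) = 0
T: e_1·(1) + e_2·(-1) + e_3·(-2) + e_4·(-1) = 0
Solving this homogeneous linear system for the smallest-integer solution (first nonzero entry positive) gives (1, -3, 1, 2).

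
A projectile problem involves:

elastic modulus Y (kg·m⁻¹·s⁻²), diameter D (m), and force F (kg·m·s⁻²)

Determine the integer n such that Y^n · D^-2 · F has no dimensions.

Balance the M exponent: (1)·n from Y, plus −2·(0) + (1) = 1 from the rest, must sum to zero.
n + 1 = 0, so n = -1.

-1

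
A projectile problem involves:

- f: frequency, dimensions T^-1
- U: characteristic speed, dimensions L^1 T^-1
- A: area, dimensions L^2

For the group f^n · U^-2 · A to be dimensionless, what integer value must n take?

2

Balance the T exponent: (-1)·n from f, plus −2·(-1) + (0) = 2 from the rest, must sum to zero.
−n + 2 = 0, so n = 2.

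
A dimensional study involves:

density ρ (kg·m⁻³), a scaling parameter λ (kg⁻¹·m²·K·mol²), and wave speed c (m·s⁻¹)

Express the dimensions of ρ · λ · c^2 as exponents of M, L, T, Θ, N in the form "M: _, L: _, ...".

Collect each base-dimension exponent across the product:
  M: (1) + (-1) + 2·(0) = 0
  L: (-3) + (2) + 2·(1) = 1
  T: (0) + (0) + 2·(-1) = -2
  Θ: (0) + (1) + 2·(0) = 1
  N: (0) + (2) + 2·(0) = 2
So the dimensions are [L T⁻² Θ N²].

M: 0, L: 1, T: -2, Θ: 1, N: 2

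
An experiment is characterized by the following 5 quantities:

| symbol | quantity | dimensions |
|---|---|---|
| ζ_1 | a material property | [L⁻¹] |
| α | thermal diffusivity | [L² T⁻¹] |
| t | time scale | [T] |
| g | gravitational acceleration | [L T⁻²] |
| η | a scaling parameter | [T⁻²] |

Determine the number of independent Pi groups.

There are 5 variables and 2 base dimensions (L, T).
The dimension matrix has rank 2.
Independent dimensionless groups: 5 − 2 = 3.

3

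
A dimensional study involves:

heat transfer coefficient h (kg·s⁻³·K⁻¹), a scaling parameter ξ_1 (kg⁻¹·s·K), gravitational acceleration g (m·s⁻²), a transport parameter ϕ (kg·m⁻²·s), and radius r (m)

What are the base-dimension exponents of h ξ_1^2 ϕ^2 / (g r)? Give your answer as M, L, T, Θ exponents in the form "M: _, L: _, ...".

M: 1, L: -6, T: 3, Θ: 1

Collect each base-dimension exponent across the product:
  M: (1) + 2·(-1) − (0) + 2·(1) − (0) = 1
  L: (0) + 2·(0) − (1) + 2·(-2) − (1) = -6
  T: (-3) + 2·(1) − (-2) + 2·(1) − (0) = 3
  Θ: (-1) + 2·(1) − (0) + 2·(0) − (0) = 1
So the dimensions are [M L⁻⁶ T³ Θ].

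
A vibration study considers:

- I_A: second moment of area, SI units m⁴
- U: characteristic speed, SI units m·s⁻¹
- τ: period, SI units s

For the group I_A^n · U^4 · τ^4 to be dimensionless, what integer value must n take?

-1

Balance the L exponent: (4)·n from I_A, plus 4·(1) + 4·(0) = 4 from the rest, must sum to zero.
4n + 4 = 0, so n = -1.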